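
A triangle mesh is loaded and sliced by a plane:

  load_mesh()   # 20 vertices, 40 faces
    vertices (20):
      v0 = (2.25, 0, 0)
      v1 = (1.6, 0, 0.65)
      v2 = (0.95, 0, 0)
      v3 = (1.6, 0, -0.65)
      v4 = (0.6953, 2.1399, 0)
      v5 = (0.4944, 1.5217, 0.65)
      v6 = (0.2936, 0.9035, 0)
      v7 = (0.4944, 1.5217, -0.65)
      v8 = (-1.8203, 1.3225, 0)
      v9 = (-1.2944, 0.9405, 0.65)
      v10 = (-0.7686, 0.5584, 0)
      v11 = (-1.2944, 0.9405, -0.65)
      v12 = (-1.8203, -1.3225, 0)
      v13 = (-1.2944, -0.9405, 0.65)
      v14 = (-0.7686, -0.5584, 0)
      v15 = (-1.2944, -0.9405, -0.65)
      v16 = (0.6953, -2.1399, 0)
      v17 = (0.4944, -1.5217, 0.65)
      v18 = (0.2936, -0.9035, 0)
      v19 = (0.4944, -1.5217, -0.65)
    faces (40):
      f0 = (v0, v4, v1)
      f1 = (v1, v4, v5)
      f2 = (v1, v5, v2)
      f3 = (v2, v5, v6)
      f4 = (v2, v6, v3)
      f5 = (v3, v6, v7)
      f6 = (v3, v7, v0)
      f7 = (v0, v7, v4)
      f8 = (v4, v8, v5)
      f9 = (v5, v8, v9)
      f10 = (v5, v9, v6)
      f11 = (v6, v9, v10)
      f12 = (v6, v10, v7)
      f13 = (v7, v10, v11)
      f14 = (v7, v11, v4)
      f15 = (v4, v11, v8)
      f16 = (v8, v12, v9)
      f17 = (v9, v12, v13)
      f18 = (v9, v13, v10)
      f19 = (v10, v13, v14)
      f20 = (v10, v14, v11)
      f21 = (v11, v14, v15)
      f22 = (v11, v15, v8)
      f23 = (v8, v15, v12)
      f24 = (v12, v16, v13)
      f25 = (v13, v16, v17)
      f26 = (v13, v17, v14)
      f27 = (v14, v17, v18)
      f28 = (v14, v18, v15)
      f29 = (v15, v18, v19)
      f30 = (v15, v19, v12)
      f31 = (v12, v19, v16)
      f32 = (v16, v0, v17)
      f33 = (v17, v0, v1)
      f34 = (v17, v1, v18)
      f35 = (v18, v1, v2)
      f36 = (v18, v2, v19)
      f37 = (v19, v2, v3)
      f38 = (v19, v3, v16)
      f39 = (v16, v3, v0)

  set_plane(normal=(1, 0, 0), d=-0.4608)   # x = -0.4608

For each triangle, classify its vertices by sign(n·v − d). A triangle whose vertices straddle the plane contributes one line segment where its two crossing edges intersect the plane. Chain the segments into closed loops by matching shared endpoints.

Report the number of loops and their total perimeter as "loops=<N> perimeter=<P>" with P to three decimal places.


Straddling triangles (16 of 40):
  (v4,v8,v5) [+-+] → (-0.4608, 1.76425, 0)–(-0.4608, 1.4395, 0.381767)  len=0.5012
  (v5,v8,v9) [+--] → (-0.4608, 1.4395, 0.381767)–(-0.4608, 1.21135, 0.65)  len=0.3521
  (v5,v9,v6) [+-+] → (-0.4608, 1.21135, 0.65)–(-0.4608, 0.921077, 0.308791)  len=0.4480
  (v6,v9,v10) [+--] → (-0.4608, 0.921077, 0.308791)–(-0.4608, 0.658402, 0)  len=0.4054
  (v6,v10,v7) [+-+] → (-0.4608, 0.658402, 0)–(-0.4608, 0.793161, -0.158409)  len=0.2080
  (v7,v10,v11) [+--] → (-0.4608, 0.793161, -0.158409)–(-0.4608, 1.21135, -0.65)  len=0.6454
  (v7,v11,v4) [+-+] → (-0.4608, 1.21135, -0.65)–(-0.4608, 1.443, -0.377678)  len=0.3575
  (v4,v11,v8) [+--] → (-0.4608, 1.443, -0.377678)–(-0.4608, 1.76425, 0)  len=0.4958
  (v12,v16,v13) [-+-] → (-0.4608, -1.76425, 0)–(-0.4608, -1.443, 0.377678)  len=0.4958
  (v13,v16,v17) [-++] → (-0.4608, -1.443, 0.377678)–(-0.4608, -1.21135, 0.65)  len=0.3575
  (v13,v17,v14) [-+-] → (-0.4608, -1.21135, 0.65)–(-0.4608, -0.793161, 0.158409)  len=0.6454
  (v14,v17,v18) [-++] → (-0.4608, -0.793161, 0.158409)–(-0.4608, -0.658402, 0)  len=0.2080
  (v14,v18,v15) [-+-] → (-0.4608, -0.658402, 0)–(-0.4608, -0.921077, -0.308791)  len=0.4054
  (v15,v18,v19) [-++] → (-0.4608, -0.921077, -0.308791)–(-0.4608, -1.21135, -0.65)  len=0.4480
  (v15,v19,v12) [-+-] → (-0.4608, -1.21135, -0.65)–(-0.4608, -1.4395, -0.381767)  len=0.3521
  (v12,v19,v16) [-++] → (-0.4608, -1.4395, -0.381767)–(-0.4608, -1.76425, 0)  len=0.5012

Chained into 2 loop(s):
  loop 1: 8 segments, perimeter = 3.4134
  loop 2: 8 segments, perimeter = 3.4134
Total perimeter = 6.827

loops=2 perimeter=6.827


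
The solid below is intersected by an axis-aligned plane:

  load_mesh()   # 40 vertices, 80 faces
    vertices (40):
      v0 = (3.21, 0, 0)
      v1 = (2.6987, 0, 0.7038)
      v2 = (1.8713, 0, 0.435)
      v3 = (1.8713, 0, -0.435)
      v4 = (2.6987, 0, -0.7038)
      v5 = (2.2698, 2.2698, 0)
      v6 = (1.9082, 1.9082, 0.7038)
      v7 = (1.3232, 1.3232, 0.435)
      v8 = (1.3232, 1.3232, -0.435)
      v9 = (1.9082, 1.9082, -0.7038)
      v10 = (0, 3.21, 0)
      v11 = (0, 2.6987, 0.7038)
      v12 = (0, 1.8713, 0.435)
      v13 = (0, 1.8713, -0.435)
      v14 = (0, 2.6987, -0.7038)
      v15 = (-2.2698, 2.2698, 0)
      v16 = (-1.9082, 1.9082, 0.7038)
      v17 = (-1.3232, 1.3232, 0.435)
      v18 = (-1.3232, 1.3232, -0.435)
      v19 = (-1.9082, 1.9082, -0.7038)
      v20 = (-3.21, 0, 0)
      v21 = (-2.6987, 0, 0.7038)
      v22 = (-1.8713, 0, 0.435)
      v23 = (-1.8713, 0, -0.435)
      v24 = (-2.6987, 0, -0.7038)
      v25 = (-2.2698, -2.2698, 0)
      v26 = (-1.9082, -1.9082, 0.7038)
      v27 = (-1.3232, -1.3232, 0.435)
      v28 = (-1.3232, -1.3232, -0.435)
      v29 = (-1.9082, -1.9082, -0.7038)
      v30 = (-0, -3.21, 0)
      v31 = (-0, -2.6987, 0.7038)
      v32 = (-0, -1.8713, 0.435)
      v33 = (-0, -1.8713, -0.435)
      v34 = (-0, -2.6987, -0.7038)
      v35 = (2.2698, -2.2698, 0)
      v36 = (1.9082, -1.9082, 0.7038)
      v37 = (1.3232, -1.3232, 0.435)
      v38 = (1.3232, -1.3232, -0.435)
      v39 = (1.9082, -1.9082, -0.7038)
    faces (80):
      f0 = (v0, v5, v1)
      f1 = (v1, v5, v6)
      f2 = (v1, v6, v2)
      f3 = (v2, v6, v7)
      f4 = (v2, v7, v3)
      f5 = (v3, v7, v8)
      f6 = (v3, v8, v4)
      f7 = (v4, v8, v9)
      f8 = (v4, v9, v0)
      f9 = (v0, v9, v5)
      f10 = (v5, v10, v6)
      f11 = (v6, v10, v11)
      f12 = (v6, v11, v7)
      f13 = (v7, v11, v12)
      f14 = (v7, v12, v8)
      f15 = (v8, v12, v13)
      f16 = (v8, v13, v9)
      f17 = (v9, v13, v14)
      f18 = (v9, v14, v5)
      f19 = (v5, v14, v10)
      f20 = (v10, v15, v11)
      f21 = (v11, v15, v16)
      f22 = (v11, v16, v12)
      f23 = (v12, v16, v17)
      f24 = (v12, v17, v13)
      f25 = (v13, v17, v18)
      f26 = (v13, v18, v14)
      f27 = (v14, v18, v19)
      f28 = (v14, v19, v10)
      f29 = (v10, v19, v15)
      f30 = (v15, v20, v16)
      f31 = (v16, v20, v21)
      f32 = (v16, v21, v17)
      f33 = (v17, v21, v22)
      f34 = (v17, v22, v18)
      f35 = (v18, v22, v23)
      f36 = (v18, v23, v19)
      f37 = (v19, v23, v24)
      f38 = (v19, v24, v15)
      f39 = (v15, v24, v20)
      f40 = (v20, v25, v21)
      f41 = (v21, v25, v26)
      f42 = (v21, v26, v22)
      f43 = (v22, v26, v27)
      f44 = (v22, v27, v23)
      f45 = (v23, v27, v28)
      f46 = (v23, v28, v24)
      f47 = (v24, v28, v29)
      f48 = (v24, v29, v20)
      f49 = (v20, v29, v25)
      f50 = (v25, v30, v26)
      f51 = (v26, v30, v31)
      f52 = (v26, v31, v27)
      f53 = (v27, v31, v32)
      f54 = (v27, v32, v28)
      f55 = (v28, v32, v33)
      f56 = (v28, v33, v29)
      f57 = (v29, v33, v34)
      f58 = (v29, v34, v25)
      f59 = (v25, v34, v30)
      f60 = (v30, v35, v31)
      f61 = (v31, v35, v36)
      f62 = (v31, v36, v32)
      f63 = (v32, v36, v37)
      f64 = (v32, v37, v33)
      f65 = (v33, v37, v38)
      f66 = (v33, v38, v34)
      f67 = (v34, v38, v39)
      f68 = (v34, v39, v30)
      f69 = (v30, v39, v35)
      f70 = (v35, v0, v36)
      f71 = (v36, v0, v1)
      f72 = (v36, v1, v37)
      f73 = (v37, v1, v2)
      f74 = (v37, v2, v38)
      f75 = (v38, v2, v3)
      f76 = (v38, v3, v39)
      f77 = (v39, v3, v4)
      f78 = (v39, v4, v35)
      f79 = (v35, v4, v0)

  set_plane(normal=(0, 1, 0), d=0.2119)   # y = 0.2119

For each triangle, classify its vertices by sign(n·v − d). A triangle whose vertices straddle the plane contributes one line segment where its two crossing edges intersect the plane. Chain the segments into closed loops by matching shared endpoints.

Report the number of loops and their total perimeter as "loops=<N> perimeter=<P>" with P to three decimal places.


Straddling triangles (20 of 80):
  (v0,v5,v1) [-+-] → (3.12223, 0.2119, 0)–(2.65866, 0.2119, 0.638096)  len=0.7887
  (v1,v5,v6) [-++] → (2.65866, 0.2119, 0.638096)–(2.61092, 0.2119, 0.7038)  len=0.0812
  (v1,v6,v2) [-+-] → (2.61092, 0.2119, 0.7038)–(1.8754, 0.2119, 0.464849)  len=0.7734
  (v2,v6,v7) [-++] → (1.8754, 0.2119, 0.464849)–(1.78353, 0.2119, 0.435)  len=0.0966
  (v2,v7,v3) [-+-] → (1.78353, 0.2119, 0.435)–(1.78353, 0.2119, -0.295676)  len=0.7307
  (v3,v7,v8) [-++] → (1.78353, 0.2119, -0.295676)–(1.78353, 0.2119, -0.435)  len=0.1393
  (v3,v8,v4) [-+-] → (1.78353, 0.2119, -0.435)–(2.47842, 0.2119, -0.660754)  len=0.7306
  (v4,v8,v9) [-++] → (2.47842, 0.2119, -0.660754)–(2.61092, 0.2119, -0.7038)  len=0.1393
  (v4,v9,v0) [-+-] → (2.61092, 0.2119, -0.7038)–(3.06544, 0.2119, -0.0781549)  len=0.7733
  (v0,v9,v5) [-++] → (3.06544, 0.2119, -0.0781549)–(3.12223, 0.2119, 0)  len=0.0966
  (v15,v20,v16) [+-+] → (-3.12223, 0.2119, 0)–(-3.06544, 0.2119, 0.0781549)  len=0.0966
  (v16,v20,v21) [+--] → (-3.06544, 0.2119, 0.0781549)–(-2.61092, 0.2119, 0.7038)  len=0.7733
  (v16,v21,v17) [+-+] → (-2.61092, 0.2119, 0.7038)–(-2.47842, 0.2119, 0.660754)  len=0.1393
  (v17,v21,v22) [+--] → (-2.47842, 0.2119, 0.660754)–(-1.78353, 0.2119, 0.435)  len=0.7306
  (v17,v22,v18) [+-+] → (-1.78353, 0.2119, 0.435)–(-1.78353, 0.2119, 0.295676)  len=0.1393
  (v18,v22,v23) [+--] → (-1.78353, 0.2119, 0.295676)–(-1.78353, 0.2119, -0.435)  len=0.7307
  (v18,v23,v19) [+-+] → (-1.78353, 0.2119, -0.435)–(-1.8754, 0.2119, -0.464849)  len=0.0966
  (v19,v23,v24) [+--] → (-1.8754, 0.2119, -0.464849)–(-2.61092, 0.2119, -0.7038)  len=0.7734
  (v19,v24,v15) [+-+] → (-2.61092, 0.2119, -0.7038)–(-2.65866, 0.2119, -0.638096)  len=0.0812
  (v15,v24,v20) [+--] → (-2.65866, 0.2119, -0.638096)–(-3.12223, 0.2119, 0)  len=0.7887

Chained into 2 loop(s):
  loop 1: 10 segments, perimeter = 4.3498
  loop 2: 10 segments, perimeter = 4.3498
Total perimeter = 8.700

loops=2 perimeter=8.700


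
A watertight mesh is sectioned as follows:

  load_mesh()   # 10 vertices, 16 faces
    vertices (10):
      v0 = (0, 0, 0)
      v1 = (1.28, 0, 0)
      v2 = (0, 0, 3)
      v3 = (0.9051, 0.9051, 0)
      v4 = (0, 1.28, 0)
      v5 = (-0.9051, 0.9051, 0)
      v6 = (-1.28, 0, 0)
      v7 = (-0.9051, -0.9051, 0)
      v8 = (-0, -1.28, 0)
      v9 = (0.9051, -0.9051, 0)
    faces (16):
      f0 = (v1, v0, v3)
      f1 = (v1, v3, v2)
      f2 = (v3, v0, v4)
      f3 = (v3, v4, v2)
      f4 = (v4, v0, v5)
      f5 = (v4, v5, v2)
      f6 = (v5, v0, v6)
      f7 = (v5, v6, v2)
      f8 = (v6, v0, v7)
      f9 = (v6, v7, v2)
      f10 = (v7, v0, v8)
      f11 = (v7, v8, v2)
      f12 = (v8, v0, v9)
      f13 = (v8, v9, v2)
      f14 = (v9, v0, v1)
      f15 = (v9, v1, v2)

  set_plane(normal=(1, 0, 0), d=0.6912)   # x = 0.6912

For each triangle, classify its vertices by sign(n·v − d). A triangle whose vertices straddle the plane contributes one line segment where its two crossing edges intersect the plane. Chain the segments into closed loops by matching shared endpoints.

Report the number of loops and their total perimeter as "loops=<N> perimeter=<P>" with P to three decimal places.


loops=1 perimeter=5.456

Straddling triangles (8 of 16):
  (v1,v0,v3) [+-+] → (0.6912, 0, 0)–(0.6912, 0.6912, 0)  len=0.6912
  (v1,v3,v2) [++-] → (0.6912, 0.6912, 0.708982)–(0.6912, 0, 1.38)  len=0.9633
  (v3,v0,v4) [+--] → (0.6912, 0.6912, 0)–(0.6912, 0.993699, 0)  len=0.3025
  (v3,v4,v2) [+--] → (0.6912, 0.993699, 0)–(0.6912, 0.6912, 0.708982)  len=0.7708
  (v8,v0,v9) [--+] → (0.6912, -0.6912, 0)–(0.6912, -0.993699, 0)  len=0.3025
  (v8,v9,v2) [-+-] → (0.6912, -0.993699, 0)–(0.6912, -0.6912, 0.708982)  len=0.7708
  (v9,v0,v1) [+-+] → (0.6912, -0.6912, 0)–(0.6912, 0, 0)  len=0.6912
  (v9,v1,v2) [++-] → (0.6912, 0, 1.38)–(0.6912, -0.6912, 0.708982)  len=0.9633

Chained into 1 loop(s):
  loop 1: 8 segments, perimeter = 5.4557
Total perimeter = 5.456


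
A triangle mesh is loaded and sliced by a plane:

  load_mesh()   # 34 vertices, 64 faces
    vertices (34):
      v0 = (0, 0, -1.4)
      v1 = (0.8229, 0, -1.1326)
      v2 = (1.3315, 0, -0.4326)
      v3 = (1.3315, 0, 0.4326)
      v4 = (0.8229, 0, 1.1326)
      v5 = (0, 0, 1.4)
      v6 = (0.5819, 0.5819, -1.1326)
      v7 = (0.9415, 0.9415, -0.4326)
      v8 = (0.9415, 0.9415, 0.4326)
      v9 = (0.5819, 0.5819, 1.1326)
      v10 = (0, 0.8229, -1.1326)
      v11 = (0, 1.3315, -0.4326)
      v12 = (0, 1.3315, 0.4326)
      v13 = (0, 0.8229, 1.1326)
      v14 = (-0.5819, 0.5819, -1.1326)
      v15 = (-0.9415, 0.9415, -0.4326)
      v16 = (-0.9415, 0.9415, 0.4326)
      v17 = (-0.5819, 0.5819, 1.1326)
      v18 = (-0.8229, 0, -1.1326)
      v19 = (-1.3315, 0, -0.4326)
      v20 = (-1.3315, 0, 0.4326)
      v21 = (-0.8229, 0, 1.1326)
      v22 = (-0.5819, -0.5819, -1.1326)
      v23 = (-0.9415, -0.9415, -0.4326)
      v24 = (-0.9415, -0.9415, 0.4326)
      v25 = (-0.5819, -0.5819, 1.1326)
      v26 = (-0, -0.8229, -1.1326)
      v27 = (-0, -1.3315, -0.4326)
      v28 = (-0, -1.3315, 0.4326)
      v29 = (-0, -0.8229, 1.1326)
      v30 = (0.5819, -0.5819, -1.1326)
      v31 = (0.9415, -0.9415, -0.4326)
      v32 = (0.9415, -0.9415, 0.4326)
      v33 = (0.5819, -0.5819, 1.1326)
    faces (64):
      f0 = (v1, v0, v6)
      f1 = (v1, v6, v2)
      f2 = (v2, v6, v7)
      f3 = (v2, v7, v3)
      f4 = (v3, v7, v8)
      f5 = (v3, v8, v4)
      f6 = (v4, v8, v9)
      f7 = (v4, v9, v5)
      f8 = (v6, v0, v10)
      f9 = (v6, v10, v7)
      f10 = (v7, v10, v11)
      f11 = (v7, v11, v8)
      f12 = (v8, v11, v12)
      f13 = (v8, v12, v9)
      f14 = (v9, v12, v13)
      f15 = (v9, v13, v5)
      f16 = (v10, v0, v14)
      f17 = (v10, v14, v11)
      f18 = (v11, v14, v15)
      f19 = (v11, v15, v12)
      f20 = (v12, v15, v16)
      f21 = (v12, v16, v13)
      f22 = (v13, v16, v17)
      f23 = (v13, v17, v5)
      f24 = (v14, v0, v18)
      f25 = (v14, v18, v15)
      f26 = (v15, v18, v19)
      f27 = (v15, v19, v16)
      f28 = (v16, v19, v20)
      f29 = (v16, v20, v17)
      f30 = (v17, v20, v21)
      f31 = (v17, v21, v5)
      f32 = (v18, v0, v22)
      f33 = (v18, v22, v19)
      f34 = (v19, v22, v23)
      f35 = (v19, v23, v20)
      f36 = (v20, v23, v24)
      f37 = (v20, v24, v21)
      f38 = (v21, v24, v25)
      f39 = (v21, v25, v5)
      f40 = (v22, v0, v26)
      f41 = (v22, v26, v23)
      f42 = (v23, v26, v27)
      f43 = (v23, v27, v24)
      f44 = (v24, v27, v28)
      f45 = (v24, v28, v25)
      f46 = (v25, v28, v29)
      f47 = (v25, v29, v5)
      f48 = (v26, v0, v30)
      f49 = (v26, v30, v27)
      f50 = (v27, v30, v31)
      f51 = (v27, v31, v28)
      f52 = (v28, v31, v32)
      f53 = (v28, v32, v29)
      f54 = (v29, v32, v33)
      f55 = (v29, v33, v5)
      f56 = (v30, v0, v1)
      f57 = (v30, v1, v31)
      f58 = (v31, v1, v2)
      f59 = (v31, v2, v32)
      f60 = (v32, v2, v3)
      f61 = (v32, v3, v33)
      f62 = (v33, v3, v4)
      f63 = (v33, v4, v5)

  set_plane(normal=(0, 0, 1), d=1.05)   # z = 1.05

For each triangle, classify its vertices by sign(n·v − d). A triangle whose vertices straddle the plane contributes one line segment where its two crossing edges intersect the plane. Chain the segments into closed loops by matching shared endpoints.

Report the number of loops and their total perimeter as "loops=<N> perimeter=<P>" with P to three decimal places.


loops=1 perimeter=5.406

Straddling triangles (16 of 64):
  (v3,v8,v4) [--+] → (0.836895, 0.111097, 1.05)–(0.882915, 0, 1.05)  len=0.1203
  (v4,v8,v9) [+-+] → (0.836895, 0.111097, 1.05)–(0.624333, 0.624333, 1.05)  len=0.5555
  (v8,v12,v9) [--+] → (0.513236, 0.670353, 1.05)–(0.624333, 0.624333, 1.05)  len=0.1203
  (v9,v12,v13) [+-+] → (0.513236, 0.670353, 1.05)–(0, 0.882915, 1.05)  len=0.5555
  (v12,v16,v13) [--+] → (-0.111097, 0.836895, 1.05)–(0, 0.882915, 1.05)  len=0.1203
  (v13,v16,v17) [+-+] → (-0.111097, 0.836895, 1.05)–(-0.624333, 0.624333, 1.05)  len=0.5555
  (v16,v20,v17) [--+] → (-0.670353, 0.513236, 1.05)–(-0.624333, 0.624333, 1.05)  len=0.1203
  (v17,v20,v21) [+-+] → (-0.670353, 0.513236, 1.05)–(-0.882915, 0, 1.05)  len=0.5555
  (v20,v24,v21) [--+] → (-0.836895, -0.111097, 1.05)–(-0.882915, 0, 1.05)  len=0.1203
  (v21,v24,v25) [+-+] → (-0.836895, -0.111097, 1.05)–(-0.624333, -0.624333, 1.05)  len=0.5555
  (v24,v28,v25) [--+] → (-0.513236, -0.670353, 1.05)–(-0.624333, -0.624333, 1.05)  len=0.1203
  (v25,v28,v29) [+-+] → (-0.513236, -0.670353, 1.05)–(0, -0.882915, 1.05)  len=0.5555
  (v28,v32,v29) [--+] → (0.111097, -0.836895, 1.05)–(0, -0.882915, 1.05)  len=0.1203
  (v29,v32,v33) [+-+] → (0.111097, -0.836895, 1.05)–(0.624333, -0.624333, 1.05)  len=0.5555
  (v32,v3,v33) [--+] → (0.670353, -0.513236, 1.05)–(0.624333, -0.624333, 1.05)  len=0.1203
  (v33,v3,v4) [+-+] → (0.670353, -0.513236, 1.05)–(0.882915, 0, 1.05)  len=0.5555

Chained into 1 loop(s):
  loop 1: 16 segments, perimeter = 5.4061
Total perimeter = 5.406


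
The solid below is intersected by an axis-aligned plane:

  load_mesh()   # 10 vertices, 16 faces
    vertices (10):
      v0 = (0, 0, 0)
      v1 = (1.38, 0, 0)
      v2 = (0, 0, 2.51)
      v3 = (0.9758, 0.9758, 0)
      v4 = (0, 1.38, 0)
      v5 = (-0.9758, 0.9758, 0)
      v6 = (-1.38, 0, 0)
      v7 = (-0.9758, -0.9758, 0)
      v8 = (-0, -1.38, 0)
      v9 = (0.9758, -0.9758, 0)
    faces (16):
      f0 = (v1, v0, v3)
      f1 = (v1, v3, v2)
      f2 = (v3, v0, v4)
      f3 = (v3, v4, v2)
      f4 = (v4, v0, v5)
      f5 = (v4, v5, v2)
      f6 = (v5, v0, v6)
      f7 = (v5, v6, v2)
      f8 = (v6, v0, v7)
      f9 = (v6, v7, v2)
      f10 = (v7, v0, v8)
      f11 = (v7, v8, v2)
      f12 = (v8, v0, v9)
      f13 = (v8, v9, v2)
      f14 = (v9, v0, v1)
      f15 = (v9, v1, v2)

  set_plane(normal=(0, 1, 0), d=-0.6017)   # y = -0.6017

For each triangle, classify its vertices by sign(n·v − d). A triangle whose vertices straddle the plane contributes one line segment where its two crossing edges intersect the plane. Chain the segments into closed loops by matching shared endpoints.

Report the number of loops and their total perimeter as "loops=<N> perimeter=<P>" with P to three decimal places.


loops=1 perimeter=5.964

Straddling triangles (8 of 16):
  (v6,v0,v7) [++-] → (-0.6017, -0.6017, 0)–(-1.13076, -0.6017, 0)  len=0.5291
  (v6,v7,v2) [+-+] → (-1.13076, -0.6017, 0)–(-0.6017, -0.6017, 0.962278)  len=1.0981
  (v7,v0,v8) [-+-] → (-0.6017, -0.6017, 0)–(0, -0.6017, 0)  len=0.6017
  (v7,v8,v2) [--+] → (0, -0.6017, 1.4156)–(-0.6017, -0.6017, 0.962278)  len=0.7534
  (v8,v0,v9) [-+-] → (0, -0.6017, 0)–(0.6017, -0.6017, 0)  len=0.6017
  (v8,v9,v2) [--+] → (0.6017, -0.6017, 0.962278)–(0, -0.6017, 1.4156)  len=0.7534
  (v9,v0,v1) [-++] → (0.6017, -0.6017, 0)–(1.13076, -0.6017, 0)  len=0.5291
  (v9,v1,v2) [-++] → (1.13076, -0.6017, 0)–(0.6017, -0.6017, 0.962278)  len=1.0981

Chained into 1 loop(s):
  loop 1: 8 segments, perimeter = 5.9645
Total perimeter = 5.964


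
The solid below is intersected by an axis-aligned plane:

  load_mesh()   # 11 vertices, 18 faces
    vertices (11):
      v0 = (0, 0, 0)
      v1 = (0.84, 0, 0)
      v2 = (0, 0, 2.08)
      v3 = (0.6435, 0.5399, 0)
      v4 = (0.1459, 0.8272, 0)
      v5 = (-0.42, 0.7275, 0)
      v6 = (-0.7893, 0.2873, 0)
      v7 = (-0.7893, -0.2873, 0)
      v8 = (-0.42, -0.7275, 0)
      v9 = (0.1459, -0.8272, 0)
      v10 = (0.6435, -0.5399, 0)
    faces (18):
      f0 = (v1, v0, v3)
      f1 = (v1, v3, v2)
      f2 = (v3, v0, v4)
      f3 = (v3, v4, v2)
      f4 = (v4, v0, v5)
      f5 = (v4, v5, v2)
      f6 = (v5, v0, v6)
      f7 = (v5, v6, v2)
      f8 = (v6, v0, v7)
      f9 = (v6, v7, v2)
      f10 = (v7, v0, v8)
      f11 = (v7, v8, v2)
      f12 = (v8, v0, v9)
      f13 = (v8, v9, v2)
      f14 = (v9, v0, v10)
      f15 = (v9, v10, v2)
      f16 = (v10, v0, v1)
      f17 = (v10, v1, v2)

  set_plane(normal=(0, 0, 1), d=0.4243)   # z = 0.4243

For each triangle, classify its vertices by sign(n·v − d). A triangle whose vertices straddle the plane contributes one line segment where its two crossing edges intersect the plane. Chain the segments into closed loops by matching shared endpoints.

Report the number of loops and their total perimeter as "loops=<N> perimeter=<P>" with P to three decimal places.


Straddling triangles (9 of 18):
  (v1,v3,v2) [--+] → (0.512232, 0.429766, 0.4243)–(0.668648, 0, 0.4243)  len=0.4573
  (v3,v4,v2) [--+] → (0.116138, 0.658459, 0.4243)–(0.512232, 0.429766, 0.4243)  len=0.4574
  (v4,v5,v2) [--+] → (-0.334324, 0.579097, 0.4243)–(0.116138, 0.658459, 0.4243)  len=0.4574
  (v5,v6,v2) [--+] → (-0.62829, 0.228694, 0.4243)–(-0.334324, 0.579097, 0.4243)  len=0.4574
  (v6,v7,v2) [--+] → (-0.62829, -0.228694, 0.4243)–(-0.62829, 0.228694, 0.4243)  len=0.4574
  (v7,v8,v2) [--+] → (-0.334324, -0.579097, 0.4243)–(-0.62829, -0.228694, 0.4243)  len=0.4574
  (v8,v9,v2) [--+] → (0.116138, -0.658459, 0.4243)–(-0.334324, -0.579097, 0.4243)  len=0.4574
  (v9,v10,v2) [--+] → (0.512232, -0.429766, 0.4243)–(0.116138, -0.658459, 0.4243)  len=0.4574
  (v10,v1,v2) [--+] → (0.668648, 0, 0.4243)–(0.512232, -0.429766, 0.4243)  len=0.4573

Chained into 1 loop(s):
  loop 1: 9 segments, perimeter = 4.1164
Total perimeter = 4.116

loops=1 perimeter=4.116


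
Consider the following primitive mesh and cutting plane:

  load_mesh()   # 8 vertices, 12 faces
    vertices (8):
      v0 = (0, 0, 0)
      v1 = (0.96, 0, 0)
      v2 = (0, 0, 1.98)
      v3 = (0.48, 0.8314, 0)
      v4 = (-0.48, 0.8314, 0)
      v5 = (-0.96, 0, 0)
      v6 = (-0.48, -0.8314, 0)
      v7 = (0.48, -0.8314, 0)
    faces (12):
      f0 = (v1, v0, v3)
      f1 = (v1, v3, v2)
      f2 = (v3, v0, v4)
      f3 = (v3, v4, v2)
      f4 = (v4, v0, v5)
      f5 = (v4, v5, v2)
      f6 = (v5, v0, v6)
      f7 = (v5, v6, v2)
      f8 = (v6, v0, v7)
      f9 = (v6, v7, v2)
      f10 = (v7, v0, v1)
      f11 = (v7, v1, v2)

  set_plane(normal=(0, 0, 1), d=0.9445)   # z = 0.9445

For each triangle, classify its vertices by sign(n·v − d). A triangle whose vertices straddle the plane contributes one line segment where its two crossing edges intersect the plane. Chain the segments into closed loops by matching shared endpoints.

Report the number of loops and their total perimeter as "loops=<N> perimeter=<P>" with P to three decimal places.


loops=1 perimeter=3.012

Straddling triangles (6 of 12):
  (v1,v3,v2) [--+] → (0.25103, 0.434805, 0.9445)–(0.502061, 0, 0.9445)  len=0.5021
  (v3,v4,v2) [--+] → (-0.25103, 0.434805, 0.9445)–(0.25103, 0.434805, 0.9445)  len=0.5021
  (v4,v5,v2) [--+] → (-0.502061, 0, 0.9445)–(-0.25103, 0.434805, 0.9445)  len=0.5021
  (v5,v6,v2) [--+] → (-0.25103, -0.434805, 0.9445)–(-0.502061, 0, 0.9445)  len=0.5021
  (v6,v7,v2) [--+] → (0.25103, -0.434805, 0.9445)–(-0.25103, -0.434805, 0.9445)  len=0.5021
  (v7,v1,v2) [--+] → (0.502061, 0, 0.9445)–(0.25103, -0.434805, 0.9445)  len=0.5021

Chained into 1 loop(s):
  loop 1: 6 segments, perimeter = 3.0124
Total perimeter = 3.012


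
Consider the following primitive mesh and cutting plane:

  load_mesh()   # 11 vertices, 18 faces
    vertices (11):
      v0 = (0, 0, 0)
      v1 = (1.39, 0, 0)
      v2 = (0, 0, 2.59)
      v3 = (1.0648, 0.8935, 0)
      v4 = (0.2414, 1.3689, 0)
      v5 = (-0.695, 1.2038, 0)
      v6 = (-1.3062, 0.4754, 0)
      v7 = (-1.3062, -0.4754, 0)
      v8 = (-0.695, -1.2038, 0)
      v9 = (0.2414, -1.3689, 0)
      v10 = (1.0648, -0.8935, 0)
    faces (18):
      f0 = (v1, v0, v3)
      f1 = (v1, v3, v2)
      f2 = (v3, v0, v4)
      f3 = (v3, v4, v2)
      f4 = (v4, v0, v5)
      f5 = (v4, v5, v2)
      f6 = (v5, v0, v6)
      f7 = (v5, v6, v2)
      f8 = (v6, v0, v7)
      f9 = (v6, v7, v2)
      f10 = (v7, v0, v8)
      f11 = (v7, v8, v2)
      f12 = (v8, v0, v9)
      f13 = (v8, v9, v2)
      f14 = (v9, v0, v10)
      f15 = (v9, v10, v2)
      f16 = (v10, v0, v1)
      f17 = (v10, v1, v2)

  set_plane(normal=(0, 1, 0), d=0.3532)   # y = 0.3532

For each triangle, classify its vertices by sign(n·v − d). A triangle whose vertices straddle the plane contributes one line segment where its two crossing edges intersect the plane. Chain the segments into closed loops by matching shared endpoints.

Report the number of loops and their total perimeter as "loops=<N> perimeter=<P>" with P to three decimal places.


Straddling triangles (10 of 18):
  (v1,v0,v3) [--+] → (0.420915, 0.3532, 0)–(1.26145, 0.3532, 0)  len=0.8405
  (v1,v3,v2) [-+-] → (1.26145, 0.3532, 0)–(0.420915, 0.3532, 1.56617)  len=1.7775
  (v3,v0,v4) [+-+] → (0.420915, 0.3532, 0)–(0.0622854, 0.3532, 0)  len=0.3586
  (v3,v4,v2) [++-] → (0.0622854, 0.3532, 1.92173)–(0.420915, 0.3532, 1.56617)  len=0.5050
  (v4,v0,v5) [+-+] → (0.0622854, 0.3532, 0)–(-0.203916, 0.3532, 0)  len=0.2662
  (v4,v5,v2) [++-] → (-0.203916, 0.3532, 1.83008)–(0.0622854, 0.3532, 1.92173)  len=0.2815
  (v5,v0,v6) [+-+] → (-0.203916, 0.3532, 0)–(-0.970446, 0.3532, 0)  len=0.7665
  (v5,v6,v2) [++-] → (-0.970446, 0.3532, 0.665751)–(-0.203916, 0.3532, 1.83008)  len=1.3940
  (v6,v0,v7) [+--] → (-0.970446, 0.3532, 0)–(-1.3062, 0.3532, 0)  len=0.3358
  (v6,v7,v2) [+--] → (-1.3062, 0.3532, 0)–(-0.970446, 0.3532, 0.665751)  len=0.7456

Chained into 1 loop(s):
  loop 1: 10 segments, perimeter = 7.2713
Total perimeter = 7.271

loops=1 perimeter=7.271


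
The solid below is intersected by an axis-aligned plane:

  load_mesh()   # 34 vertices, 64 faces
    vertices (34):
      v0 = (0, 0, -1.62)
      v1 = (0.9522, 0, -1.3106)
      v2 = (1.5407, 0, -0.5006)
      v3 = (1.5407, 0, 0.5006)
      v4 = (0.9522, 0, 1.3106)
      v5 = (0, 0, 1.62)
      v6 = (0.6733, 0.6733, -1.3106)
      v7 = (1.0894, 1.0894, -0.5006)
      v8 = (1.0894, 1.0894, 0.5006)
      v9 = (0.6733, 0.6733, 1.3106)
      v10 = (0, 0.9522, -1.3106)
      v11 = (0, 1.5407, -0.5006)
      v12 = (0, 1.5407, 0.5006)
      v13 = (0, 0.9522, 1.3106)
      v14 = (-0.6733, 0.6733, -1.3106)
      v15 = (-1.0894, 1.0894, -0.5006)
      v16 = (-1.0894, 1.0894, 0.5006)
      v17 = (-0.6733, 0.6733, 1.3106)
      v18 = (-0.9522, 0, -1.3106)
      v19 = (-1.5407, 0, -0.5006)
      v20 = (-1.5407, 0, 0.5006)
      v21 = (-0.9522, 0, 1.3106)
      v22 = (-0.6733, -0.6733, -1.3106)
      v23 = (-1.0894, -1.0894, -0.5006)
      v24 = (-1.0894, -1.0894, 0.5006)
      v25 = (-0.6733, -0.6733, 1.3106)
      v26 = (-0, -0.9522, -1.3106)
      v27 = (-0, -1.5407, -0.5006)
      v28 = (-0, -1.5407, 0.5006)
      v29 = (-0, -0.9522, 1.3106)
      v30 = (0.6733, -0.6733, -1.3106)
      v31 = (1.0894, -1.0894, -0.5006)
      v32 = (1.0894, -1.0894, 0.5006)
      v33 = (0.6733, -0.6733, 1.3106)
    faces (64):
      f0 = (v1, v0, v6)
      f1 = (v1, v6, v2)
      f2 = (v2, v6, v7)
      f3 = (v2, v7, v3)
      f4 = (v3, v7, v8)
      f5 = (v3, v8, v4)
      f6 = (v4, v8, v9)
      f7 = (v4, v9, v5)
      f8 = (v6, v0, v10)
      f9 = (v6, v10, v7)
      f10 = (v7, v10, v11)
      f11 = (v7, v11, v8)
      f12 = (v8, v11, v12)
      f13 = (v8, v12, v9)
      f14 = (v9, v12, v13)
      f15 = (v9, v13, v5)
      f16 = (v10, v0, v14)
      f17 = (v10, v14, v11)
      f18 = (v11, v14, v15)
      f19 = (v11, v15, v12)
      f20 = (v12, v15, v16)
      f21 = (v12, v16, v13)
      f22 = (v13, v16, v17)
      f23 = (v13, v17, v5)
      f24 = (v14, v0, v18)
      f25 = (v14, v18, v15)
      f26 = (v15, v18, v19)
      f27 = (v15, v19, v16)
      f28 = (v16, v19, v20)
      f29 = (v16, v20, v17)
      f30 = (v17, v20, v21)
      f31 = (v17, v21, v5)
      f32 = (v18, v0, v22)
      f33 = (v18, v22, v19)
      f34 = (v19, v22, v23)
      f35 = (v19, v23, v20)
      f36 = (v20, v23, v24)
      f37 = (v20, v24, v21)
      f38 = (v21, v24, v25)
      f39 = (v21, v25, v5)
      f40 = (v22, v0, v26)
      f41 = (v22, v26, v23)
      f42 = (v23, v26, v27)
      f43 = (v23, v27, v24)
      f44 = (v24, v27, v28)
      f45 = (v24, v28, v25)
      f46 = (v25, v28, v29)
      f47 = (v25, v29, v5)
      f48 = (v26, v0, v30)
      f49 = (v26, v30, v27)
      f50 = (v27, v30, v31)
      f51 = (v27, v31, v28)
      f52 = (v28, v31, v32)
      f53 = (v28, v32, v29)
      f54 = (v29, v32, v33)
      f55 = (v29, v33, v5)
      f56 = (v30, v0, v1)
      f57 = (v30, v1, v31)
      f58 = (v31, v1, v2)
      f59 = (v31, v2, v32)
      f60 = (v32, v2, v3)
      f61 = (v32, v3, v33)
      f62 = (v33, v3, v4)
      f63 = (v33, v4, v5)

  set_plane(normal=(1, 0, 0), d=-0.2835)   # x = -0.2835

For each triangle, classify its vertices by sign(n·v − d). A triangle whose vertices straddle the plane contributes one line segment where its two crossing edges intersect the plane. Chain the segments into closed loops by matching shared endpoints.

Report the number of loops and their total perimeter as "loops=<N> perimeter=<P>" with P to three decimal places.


loops=1 perimeter=9.470

Straddling triangles (20 of 64):
  (v10,v0,v14) [++-] → (-0.2835, 0.2835, -1.48972)–(-0.2835, 0.834766, -1.3106)  len=0.5796
  (v10,v14,v11) [+-+] → (-0.2835, 0.834766, -1.3106)–(-0.2835, 1.17547, -0.841659)  len=0.5796
  (v11,v14,v15) [+--] → (-0.2835, 1.17547, -0.841659)–(-0.2835, 1.42326, -0.5006)  len=0.4216
  (v11,v15,v12) [+-+] → (-0.2835, 1.42326, -0.5006)–(-0.2835, 1.42326, 0.240053)  len=0.7407
  (v12,v15,v16) [+--] → (-0.2835, 1.42326, 0.240053)–(-0.2835, 1.42326, 0.5006)  len=0.2605
  (v12,v16,v13) [+-+] → (-0.2835, 1.42326, 0.5006)–(-0.2835, 0.987904, 1.09981)  len=0.7407
  (v13,v16,v17) [+--] → (-0.2835, 0.987904, 1.09981)–(-0.2835, 0.834766, 1.3106)  len=0.2605
  (v13,v17,v5) [+-+] → (-0.2835, 0.834766, 1.3106)–(-0.2835, 0.2835, 1.48972)  len=0.5796
  (v14,v0,v18) [-+-] → (-0.2835, 0.2835, -1.48972)–(-0.2835, 0, -1.52788)  len=0.2861
  (v17,v21,v5) [--+] → (-0.2835, 0, 1.52788)–(-0.2835, 0.2835, 1.48972)  len=0.2861
  (v18,v0,v22) [-+-] → (-0.2835, 0, -1.52788)–(-0.2835, -0.2835, -1.48972)  len=0.2861
  (v21,v25,v5) [--+] → (-0.2835, -0.2835, 1.48972)–(-0.2835, 0, 1.52788)  len=0.2861
  (v22,v0,v26) [-++] → (-0.2835, -0.2835, -1.48972)–(-0.2835, -0.834766, -1.3106)  len=0.5796
  (v22,v26,v23) [-+-] → (-0.2835, -0.834766, -1.3106)–(-0.2835, -0.987904, -1.09981)  len=0.2605
  (v23,v26,v27) [-++] → (-0.2835, -0.987904, -1.09981)–(-0.2835, -1.42326, -0.5006)  len=0.7407
  (v23,v27,v24) [-+-] → (-0.2835, -1.42326, -0.5006)–(-0.2835, -1.42326, -0.240053)  len=0.2605
  (v24,v27,v28) [-++] → (-0.2835, -1.42326, -0.240053)–(-0.2835, -1.42326, 0.5006)  len=0.7407
  (v24,v28,v25) [-+-] → (-0.2835, -1.42326, 0.5006)–(-0.2835, -1.17547, 0.841659)  len=0.4216
  (v25,v28,v29) [-++] → (-0.2835, -1.17547, 0.841659)–(-0.2835, -0.834766, 1.3106)  len=0.5796
  (v25,v29,v5) [-++] → (-0.2835, -0.834766, 1.3106)–(-0.2835, -0.2835, 1.48972)  len=0.5796

Chained into 1 loop(s):
  loop 1: 20 segments, perimeter = 9.4700
Total perimeter = 9.470


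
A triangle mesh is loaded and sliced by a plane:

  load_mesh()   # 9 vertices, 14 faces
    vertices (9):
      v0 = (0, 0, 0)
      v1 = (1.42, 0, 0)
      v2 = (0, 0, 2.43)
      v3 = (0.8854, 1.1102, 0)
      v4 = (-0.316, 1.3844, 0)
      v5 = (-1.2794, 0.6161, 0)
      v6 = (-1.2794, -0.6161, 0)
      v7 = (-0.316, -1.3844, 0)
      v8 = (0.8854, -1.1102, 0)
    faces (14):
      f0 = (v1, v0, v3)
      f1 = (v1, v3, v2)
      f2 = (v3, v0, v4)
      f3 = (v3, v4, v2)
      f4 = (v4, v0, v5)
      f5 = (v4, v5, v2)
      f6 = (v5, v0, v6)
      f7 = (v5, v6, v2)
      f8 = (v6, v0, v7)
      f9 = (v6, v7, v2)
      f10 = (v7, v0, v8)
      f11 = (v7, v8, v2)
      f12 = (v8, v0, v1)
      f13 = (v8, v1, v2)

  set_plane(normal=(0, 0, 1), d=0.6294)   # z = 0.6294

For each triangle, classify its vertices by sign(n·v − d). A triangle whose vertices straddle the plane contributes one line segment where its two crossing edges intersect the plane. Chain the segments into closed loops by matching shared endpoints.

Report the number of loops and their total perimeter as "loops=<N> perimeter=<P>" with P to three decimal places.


Straddling triangles (7 of 14):
  (v1,v3,v2) [--+] → (0.65607, 0.822644, 0.6294)–(1.0522, 0, 0.6294)  len=0.9131
  (v3,v4,v2) [--+] → (-0.234152, 1.02582, 0.6294)–(0.65607, 0.822644, 0.6294)  len=0.9131
  (v4,v5,v2) [--+] → (-0.94802, 0.456522, 0.6294)–(-0.234152, 1.02582, 0.6294)  len=0.9131
  (v5,v6,v2) [--+] → (-0.94802, -0.456522, 0.6294)–(-0.94802, 0.456522, 0.6294)  len=0.9130
  (v6,v7,v2) [--+] → (-0.234152, -1.02582, 0.6294)–(-0.94802, -0.456522, 0.6294)  len=0.9131
  (v7,v8,v2) [--+] → (0.65607, -0.822644, 0.6294)–(-0.234152, -1.02582, 0.6294)  len=0.9131
  (v8,v1,v2) [--+] → (1.0522, 0, 0.6294)–(0.65607, -0.822644, 0.6294)  len=0.9131

Chained into 1 loop(s):
  loop 1: 7 segments, perimeter = 6.3915
Total perimeter = 6.392

loops=1 perimeter=6.392


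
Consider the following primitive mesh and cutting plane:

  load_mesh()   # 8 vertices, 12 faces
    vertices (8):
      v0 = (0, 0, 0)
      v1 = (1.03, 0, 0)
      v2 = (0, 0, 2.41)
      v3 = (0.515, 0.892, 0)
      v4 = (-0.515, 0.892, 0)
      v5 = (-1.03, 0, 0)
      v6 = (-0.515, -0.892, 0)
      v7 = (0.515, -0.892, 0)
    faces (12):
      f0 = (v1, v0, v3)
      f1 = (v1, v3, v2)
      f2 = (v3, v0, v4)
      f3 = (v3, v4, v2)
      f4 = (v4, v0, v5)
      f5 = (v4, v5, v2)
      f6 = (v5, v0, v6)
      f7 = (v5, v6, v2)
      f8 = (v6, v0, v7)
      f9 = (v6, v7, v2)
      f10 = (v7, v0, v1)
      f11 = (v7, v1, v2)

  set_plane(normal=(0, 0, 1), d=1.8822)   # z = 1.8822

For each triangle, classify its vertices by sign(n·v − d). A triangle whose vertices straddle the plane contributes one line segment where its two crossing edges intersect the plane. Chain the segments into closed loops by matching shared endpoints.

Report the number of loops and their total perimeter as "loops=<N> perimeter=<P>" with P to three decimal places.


loops=1 perimeter=1.353

Straddling triangles (6 of 12):
  (v1,v3,v2) [--+] → (0.112787, 0.195352, 1.8822)–(0.225574, 0, 1.8822)  len=0.2256
  (v3,v4,v2) [--+] → (-0.112787, 0.195352, 1.8822)–(0.112787, 0.195352, 1.8822)  len=0.2256
  (v4,v5,v2) [--+] → (-0.225574, 0, 1.8822)–(-0.112787, 0.195352, 1.8822)  len=0.2256
  (v5,v6,v2) [--+] → (-0.112787, -0.195352, 1.8822)–(-0.225574, 0, 1.8822)  len=0.2256
  (v6,v7,v2) [--+] → (0.112787, -0.195352, 1.8822)–(-0.112787, -0.195352, 1.8822)  len=0.2256
  (v7,v1,v2) [--+] → (0.225574, 0, 1.8822)–(0.112787, -0.195352, 1.8822)  len=0.2256

Chained into 1 loop(s):
  loop 1: 6 segments, perimeter = 1.3534
Total perimeter = 1.353


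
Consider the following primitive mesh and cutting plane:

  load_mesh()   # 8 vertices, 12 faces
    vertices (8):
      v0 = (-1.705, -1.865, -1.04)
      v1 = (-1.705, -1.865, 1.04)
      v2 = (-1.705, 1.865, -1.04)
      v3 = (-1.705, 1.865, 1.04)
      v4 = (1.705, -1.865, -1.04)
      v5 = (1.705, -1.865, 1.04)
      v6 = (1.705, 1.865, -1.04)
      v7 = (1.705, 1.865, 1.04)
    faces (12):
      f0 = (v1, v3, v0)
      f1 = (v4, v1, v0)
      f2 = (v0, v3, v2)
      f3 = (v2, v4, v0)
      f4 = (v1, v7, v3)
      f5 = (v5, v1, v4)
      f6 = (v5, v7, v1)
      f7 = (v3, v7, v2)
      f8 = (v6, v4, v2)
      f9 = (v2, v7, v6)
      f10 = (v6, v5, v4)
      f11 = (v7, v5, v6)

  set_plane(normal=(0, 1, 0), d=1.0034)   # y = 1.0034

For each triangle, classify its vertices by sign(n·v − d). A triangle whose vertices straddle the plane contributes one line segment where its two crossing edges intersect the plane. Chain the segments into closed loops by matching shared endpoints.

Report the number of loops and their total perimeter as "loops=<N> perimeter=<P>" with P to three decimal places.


Straddling triangles (8 of 12):
  (v1,v3,v0) [-+-] → (-1.705, 1.0034, 1.04)–(-1.705, 1.0034, 0.559537)  len=0.4805
  (v0,v3,v2) [-++] → (-1.705, 1.0034, 0.559537)–(-1.705, 1.0034, -1.04)  len=1.5995
  (v2,v4,v0) [+--] → (-0.917317, 1.0034, -1.04)–(-1.705, 1.0034, -1.04)  len=0.7877
  (v1,v7,v3) [-++] → (0.917317, 1.0034, 1.04)–(-1.705, 1.0034, 1.04)  len=2.6223
  (v5,v7,v1) [-+-] → (1.705, 1.0034, 1.04)–(0.917317, 1.0034, 1.04)  len=0.7877
  (v6,v4,v2) [+-+] → (1.705, 1.0034, -1.04)–(-0.917317, 1.0034, -1.04)  len=2.6223
  (v6,v5,v4) [+--] → (1.705, 1.0034, -0.559537)–(1.705, 1.0034, -1.04)  len=0.4805
  (v7,v5,v6) [+-+] → (1.705, 1.0034, 1.04)–(1.705, 1.0034, -0.559537)  len=1.5995

Chained into 1 loop(s):
  loop 1: 8 segments, perimeter = 10.9800
Total perimeter = 10.980

loops=1 perimeter=10.980


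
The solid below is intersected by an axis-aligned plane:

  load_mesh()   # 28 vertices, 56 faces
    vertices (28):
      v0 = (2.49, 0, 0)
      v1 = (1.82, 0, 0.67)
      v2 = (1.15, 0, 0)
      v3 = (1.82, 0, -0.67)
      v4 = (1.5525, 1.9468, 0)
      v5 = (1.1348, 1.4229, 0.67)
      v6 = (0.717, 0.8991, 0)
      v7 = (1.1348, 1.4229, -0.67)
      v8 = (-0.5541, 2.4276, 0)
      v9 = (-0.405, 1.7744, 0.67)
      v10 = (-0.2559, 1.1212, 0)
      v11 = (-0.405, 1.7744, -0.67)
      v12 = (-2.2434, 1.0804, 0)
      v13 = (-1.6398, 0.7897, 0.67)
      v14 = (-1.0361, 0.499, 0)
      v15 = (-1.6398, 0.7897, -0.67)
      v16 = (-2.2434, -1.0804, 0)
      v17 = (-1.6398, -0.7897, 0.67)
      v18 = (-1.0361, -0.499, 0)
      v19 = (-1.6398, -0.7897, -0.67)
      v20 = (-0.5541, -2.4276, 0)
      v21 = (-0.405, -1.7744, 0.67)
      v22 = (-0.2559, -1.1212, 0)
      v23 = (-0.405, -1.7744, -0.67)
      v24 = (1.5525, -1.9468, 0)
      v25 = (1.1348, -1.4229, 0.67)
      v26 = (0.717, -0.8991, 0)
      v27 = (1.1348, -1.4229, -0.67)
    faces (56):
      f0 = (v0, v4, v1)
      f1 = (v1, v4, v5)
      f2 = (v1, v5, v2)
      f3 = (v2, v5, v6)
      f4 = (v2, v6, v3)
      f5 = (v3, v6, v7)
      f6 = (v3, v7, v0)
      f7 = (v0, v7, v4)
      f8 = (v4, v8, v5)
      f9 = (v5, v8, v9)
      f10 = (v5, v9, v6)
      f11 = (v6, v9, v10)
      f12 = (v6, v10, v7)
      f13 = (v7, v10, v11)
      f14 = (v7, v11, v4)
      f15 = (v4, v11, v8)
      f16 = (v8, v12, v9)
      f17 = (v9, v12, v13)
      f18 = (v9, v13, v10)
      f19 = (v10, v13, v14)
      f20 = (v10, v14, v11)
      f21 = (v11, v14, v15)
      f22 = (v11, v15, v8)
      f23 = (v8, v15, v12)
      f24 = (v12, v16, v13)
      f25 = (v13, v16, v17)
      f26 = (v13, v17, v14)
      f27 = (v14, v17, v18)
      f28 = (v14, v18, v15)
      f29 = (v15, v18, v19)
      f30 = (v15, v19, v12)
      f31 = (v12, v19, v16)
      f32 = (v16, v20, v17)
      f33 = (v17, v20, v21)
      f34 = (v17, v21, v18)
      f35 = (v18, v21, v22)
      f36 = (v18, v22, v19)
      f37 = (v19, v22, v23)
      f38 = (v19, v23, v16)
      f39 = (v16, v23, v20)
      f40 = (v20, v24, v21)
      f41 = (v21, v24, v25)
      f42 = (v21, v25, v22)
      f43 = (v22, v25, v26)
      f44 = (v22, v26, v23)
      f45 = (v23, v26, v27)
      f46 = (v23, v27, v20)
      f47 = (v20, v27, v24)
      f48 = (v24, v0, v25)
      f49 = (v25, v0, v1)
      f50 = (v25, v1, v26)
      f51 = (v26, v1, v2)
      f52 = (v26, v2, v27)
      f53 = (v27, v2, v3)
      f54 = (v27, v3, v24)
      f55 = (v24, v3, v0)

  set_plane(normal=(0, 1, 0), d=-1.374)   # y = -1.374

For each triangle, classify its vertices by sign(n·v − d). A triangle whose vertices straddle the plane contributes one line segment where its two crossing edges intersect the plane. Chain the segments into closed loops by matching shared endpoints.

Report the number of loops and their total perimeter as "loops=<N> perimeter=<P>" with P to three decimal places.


Straddling triangles (18 of 56):
  (v16,v20,v17) [+-+] → (-1.87524, -1.374, 0)–(-1.25249, -1.374, 0.430986)  len=0.7573
  (v17,v20,v21) [+--] → (-1.25249, -1.374, 0.430986)–(-0.907096, -1.374, 0.67)  len=0.4200
  (v17,v21,v18) [+-+] → (-0.907096, -1.374, 0.67)–(-0.603128, -1.374, 0.45966)  len=0.3696
  (v18,v21,v22) [+-+] → (-0.603128, -1.374, 0.45966)–(-0.313604, -1.374, 0.259302)  len=0.3521
  (v19,v22,v23) [++-] → (-0.313604, -1.374, -0.259302)–(-0.907096, -1.374, -0.67)  len=0.7217
  (v19,v23,v16) [+-+] → (-0.907096, -1.374, -0.67)–(-1.46566, -1.374, -0.283447)  len=0.6793
  (v16,v23,v20) [+--] → (-1.46566, -1.374, -0.283447)–(-1.87524, -1.374, 0)  len=0.4981
  (v21,v25,v22) [--+] → (0.909393, -1.374, 0.561405)–(-0.313604, -1.374, 0.259302)  len=1.2598
  (v22,v25,v26) [+-+] → (0.909393, -1.374, 0.561405)–(1.0958, -1.374, 0.607451)  len=0.1920
  (v22,v26,v23) [++-] → (0.108251, -1.374, -0.363513)–(-0.313604, -1.374, -0.259302)  len=0.4345
  (v23,v26,v27) [-+-] → (0.108251, -1.374, -0.363513)–(1.0958, -1.374, -0.607451)  len=1.0172
  (v24,v0,v25) [-+-] → (1.82834, -1.374, 0)–(1.18137, -1.374, 0.646974)  len=0.9150
  (v25,v0,v1) [-++] → (1.18137, -1.374, 0.646974)–(1.15835, -1.374, 0.67)  len=0.0326
  (v25,v1,v26) [-++] → (1.15835, -1.374, 0.67)–(1.0958, -1.374, 0.607451)  len=0.0885
  (v26,v2,v27) [++-] → (1.13532, -1.374, -0.646974)–(1.0958, -1.374, -0.607451)  len=0.0559
  (v27,v2,v3) [-++] → (1.13532, -1.374, -0.646974)–(1.15835, -1.374, -0.67)  len=0.0326
  (v27,v3,v24) [-+-] → (1.15835, -1.374, -0.67)–(1.63121, -1.374, -0.197132)  len=0.6687
  (v24,v3,v0) [-++] → (1.63121, -1.374, -0.197132)–(1.82834, -1.374, 0)  len=0.2788

Chained into 1 loop(s):
  loop 1: 18 segments, perimeter = 8.7737
Total perimeter = 8.774

loops=1 perimeter=8.774
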